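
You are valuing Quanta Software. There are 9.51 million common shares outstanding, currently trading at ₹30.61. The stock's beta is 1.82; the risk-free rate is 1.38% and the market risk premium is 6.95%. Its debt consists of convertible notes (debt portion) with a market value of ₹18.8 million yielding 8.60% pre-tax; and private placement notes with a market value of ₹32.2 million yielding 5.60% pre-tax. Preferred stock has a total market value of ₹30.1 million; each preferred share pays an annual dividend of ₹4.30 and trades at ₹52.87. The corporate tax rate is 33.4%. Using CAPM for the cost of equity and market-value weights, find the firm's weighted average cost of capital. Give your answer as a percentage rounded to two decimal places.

Cost of equity via CAPM: Re = 1.38% + 1.82 × 6.95% = 14.0290%.
Cost of preferred: Rp = 4.3 / 52.87 = 8.1332%.
Market value of equity E = 30.61 × 9.51m = 291.1011m.
Total capital V = 291.1011 + 30.1 + 18.8 + 32.2 = 372.2011.
Equity: weight = 291.1011/372.2011 = 0.7821; cost = 14.029%.
Preferred: weight = 30.1/372.2011 = 0.0809; cost = 8.1332%.
Convertible notes (debt portion): weight = 18.8/372.2011 = 0.0505; after-tax cost = 8.6% × (1 − 33.4%) = 5.7276%.
Private placement notes: weight = 32.2/372.2011 = 0.0865; after-tax cost = 5.6% × (1 − 33.4%) = 3.7296%.
WACC = 0.7821 × 14.0290% + 0.0809 × 8.1332% + 0.0505 × 5.7276% + 0.0865 × 3.7296% = 12.2419%.

12.24%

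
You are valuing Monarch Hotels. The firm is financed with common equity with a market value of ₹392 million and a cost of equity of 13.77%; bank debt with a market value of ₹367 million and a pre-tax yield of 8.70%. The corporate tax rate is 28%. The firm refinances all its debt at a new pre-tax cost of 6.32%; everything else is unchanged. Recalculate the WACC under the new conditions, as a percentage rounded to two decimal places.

After the change:
Total capital V = 392 + 367 = 759.
Equity: weight = 392/759 = 0.5165; cost = 13.77%.
Bank debt: weight = 367/759 = 0.4835; after-tax cost = 6.32% × (1 − 28%) = 4.5504%.
WACC = 0.5165 × 13.7700% + 0.4835 × 4.5504% = 9.3120%.

9.31%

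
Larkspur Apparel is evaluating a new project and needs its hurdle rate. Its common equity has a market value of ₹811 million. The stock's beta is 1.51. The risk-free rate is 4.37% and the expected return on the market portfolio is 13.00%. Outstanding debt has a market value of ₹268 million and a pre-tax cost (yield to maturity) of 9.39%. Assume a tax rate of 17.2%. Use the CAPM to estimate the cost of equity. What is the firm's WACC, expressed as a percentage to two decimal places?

15.01%

Market risk premium = 13.0% − 4.37% = 8.63%.
Cost of equity via CAPM: Re = 4.37% + 1.51 × 8.63% = 17.4013%.
Total capital V = 811 + 268 = 1079.
Equity: weight = 811/1079 = 0.7516; cost = 17.4013%.
Debt: weight = 268/1079 = 0.2484; after-tax cost = 9.39% × (1 − 17.2%) = 7.7749%.
WACC = 0.7516 × 17.4013% + 0.2484 × 7.7749% = 15.0103%.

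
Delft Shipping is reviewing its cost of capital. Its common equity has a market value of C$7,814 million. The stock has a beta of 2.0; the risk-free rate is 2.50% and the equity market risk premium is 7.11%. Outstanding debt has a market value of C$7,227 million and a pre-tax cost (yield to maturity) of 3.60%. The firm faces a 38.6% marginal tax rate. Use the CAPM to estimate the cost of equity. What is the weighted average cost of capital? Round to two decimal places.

9.75%

Cost of equity via CAPM: Re = 2.5% + 2.0 × 7.11% = 16.7200%.
Total capital V = 7814 + 7227 = 15041.
Equity: weight = 7814/15041 = 0.5195; cost = 16.72%.
Debt: weight = 7227/15041 = 0.4805; after-tax cost = 3.6% × (1 − 38.6%) = 2.2104%.
WACC = 0.5195 × 16.7200% + 0.4805 × 2.2104% = 9.7483%.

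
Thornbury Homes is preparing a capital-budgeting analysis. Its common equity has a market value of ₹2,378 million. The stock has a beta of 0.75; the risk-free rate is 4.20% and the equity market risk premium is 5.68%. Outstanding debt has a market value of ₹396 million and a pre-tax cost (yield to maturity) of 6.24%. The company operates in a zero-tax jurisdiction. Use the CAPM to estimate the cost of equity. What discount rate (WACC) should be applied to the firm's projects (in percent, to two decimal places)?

Cost of equity via CAPM: Re = 4.2% + 0.75 × 5.68% = 8.4600%.
Total capital V = 2378 + 396 = 2774.
Equity: weight = 2378/2774 = 0.8572; cost = 8.46%.
Debt: weight = 396/2774 = 0.1428; after-tax cost = 6.24% × (1 − 0%) = 6.2400%.
WACC = 0.8572 × 8.4600% + 0.1428 × 6.2400% = 8.1431%.

8.14%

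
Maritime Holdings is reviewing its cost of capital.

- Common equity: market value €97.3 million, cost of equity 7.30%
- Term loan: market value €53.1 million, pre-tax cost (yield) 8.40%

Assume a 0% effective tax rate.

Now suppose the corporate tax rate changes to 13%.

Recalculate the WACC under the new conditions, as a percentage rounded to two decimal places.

After the change:
Total capital V = 97.3 + 53.1 = 150.4.
Equity: weight = 97.3/150.4 = 0.6469; cost = 7.3%.
Term loan: weight = 53.1/150.4 = 0.3531; after-tax cost = 8.4% × (1 − 13%) = 7.3080%.
WACC = 0.6469 × 7.3000% + 0.3531 × 7.3080% = 7.3028%.

7.30%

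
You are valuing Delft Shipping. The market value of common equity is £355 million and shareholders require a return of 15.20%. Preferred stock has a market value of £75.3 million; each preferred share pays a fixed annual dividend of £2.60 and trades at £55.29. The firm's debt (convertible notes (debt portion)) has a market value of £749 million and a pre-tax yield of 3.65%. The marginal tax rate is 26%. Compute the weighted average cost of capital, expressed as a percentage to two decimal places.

Cost of preferred: Rp = 2.6 / 55.29 = 4.7025%.
Total capital V = 355 + 75.3 + 749 = 1179.3.
Equity: weight = 355/1179.3 = 0.3010; cost = 15.2%.
Preferred: weight = 75.3/1179.3 = 0.0639; cost = 4.7025%.
Convertible notes (debt portion): weight = 749/1179.3 = 0.6351; after-tax cost = 3.65% × (1 − 26%) = 2.7010%.
WACC = 0.3010 × 15.2000% + 0.0639 × 4.7025% + 0.6351 × 2.7010% = 6.5913%.

6.59%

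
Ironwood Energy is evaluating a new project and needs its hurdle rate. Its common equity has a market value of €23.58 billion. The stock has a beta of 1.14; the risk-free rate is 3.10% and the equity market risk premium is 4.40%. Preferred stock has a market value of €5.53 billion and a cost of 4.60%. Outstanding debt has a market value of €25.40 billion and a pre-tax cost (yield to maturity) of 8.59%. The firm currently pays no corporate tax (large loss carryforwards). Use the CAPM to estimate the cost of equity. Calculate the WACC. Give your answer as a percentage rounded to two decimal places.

Cost of equity via CAPM: Re = 3.1% + 1.14 × 4.4% = 8.1160%.
Total capital V = 23.58 + 5.53 + 25.4 = 54.51.
Equity: weight = 23.58/54.51 = 0.4326; cost = 8.116%.
Preferred: weight = 5.53/54.51 = 0.1014; cost = 4.6%.
Debt: weight = 25.4/54.51 = 0.4660; after-tax cost = 8.59% × (1 − 0%) = 8.5900%.
WACC = 0.4326 × 8.1160% + 0.1014 × 4.6000% + 0.4660 × 8.5900% = 7.9802%.

7.98%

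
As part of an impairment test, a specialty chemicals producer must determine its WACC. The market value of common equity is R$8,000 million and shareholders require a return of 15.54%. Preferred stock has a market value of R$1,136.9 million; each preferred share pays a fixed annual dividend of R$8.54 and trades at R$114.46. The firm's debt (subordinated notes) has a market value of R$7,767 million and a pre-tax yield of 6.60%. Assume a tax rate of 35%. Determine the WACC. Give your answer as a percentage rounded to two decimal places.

Cost of preferred: Rp = 8.54 / 114.46 = 7.4611%.
Total capital V = 8000 + 1136.9 + 7767 = 16903.9.
Equity: weight = 8000/16903.9 = 0.4733; cost = 15.54%.
Preferred: weight = 1136.9/16903.9 = 0.0673; cost = 7.4611%.
Subordinated notes: weight = 7767/16903.9 = 0.4595; after-tax cost = 6.6% × (1 − 35%) = 4.2900%.
WACC = 0.4733 × 15.5400% + 0.0673 × 7.4611% + 0.4595 × 4.2900% = 9.8275%.

9.83%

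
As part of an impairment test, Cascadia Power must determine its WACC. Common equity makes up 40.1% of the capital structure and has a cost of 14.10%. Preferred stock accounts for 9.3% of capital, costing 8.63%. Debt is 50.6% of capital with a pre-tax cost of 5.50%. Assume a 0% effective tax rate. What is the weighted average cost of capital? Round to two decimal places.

After-tax cost of debt = 5.5% × (1 − 0%) = 5.5000%.
WACC = 0.401 × 14.1000% + 0.093 × 8.6300% + 0.506 × 5.5000% = 9.2397%.

9.24%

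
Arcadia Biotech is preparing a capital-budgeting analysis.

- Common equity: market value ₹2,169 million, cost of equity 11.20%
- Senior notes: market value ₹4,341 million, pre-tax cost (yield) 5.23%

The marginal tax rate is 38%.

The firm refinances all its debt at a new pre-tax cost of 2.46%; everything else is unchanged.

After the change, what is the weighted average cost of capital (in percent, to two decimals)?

After the change:
Total capital V = 2169 + 4341 = 6510.
Equity: weight = 2169/6510 = 0.3332; cost = 11.2%.
Senior notes: weight = 4341/6510 = 0.6668; after-tax cost = 2.46% × (1 − 38%) = 1.5252%.
WACC = 0.3332 × 11.2000% + 0.6668 × 1.5252% = 4.7486%.

4.75%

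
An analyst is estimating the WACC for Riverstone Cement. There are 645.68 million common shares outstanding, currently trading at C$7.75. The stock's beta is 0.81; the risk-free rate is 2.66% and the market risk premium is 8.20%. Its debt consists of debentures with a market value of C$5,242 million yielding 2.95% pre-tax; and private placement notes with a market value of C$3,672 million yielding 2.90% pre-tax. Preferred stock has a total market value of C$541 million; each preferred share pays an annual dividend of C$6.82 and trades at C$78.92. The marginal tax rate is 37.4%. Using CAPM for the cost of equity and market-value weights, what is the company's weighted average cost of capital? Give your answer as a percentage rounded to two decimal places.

Cost of equity via CAPM: Re = 2.66% + 0.81 × 8.2% = 9.3020%.
Cost of preferred: Rp = 6.82 / 78.92 = 8.6417%.
Market value of equity E = 7.75 × 645.68m = 5004.02m.
Total capital V = 5004.02 + 541 + 5242 + 3672 = 14459.02.
Equity: weight = 5004.02/14459.02 = 0.3461; cost = 9.302%.
Preferred: weight = 541/14459.02 = 0.0374; cost = 8.6417%.
Debentures: weight = 5242/14459.02 = 0.3625; after-tax cost = 2.95% × (1 − 37.4%) = 1.8467%.
Private placement notes: weight = 3672/14459.02 = 0.2540; after-tax cost = 2.9% × (1 − 37.4%) = 1.8154%.
WACC = 0.3461 × 9.3020% + 0.0374 × 8.6417% + 0.3625 × 1.8467% + 0.2540 × 1.8154% = 4.6731%.

4.67%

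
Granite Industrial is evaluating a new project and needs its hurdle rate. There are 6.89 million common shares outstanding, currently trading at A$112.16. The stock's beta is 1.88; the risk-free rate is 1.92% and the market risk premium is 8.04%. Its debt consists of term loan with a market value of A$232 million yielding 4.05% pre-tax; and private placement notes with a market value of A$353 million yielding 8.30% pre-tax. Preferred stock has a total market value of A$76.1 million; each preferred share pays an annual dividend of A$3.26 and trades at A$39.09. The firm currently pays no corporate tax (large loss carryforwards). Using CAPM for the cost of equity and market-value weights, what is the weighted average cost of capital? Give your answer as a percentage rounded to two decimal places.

Cost of equity via CAPM: Re = 1.92% + 1.88 × 8.04% = 17.0352%.
Cost of preferred: Rp = 3.26 / 39.09 = 8.3397%.
Market value of equity E = 112.16 × 6.89m = 772.7824m.
Total capital V = 772.7824 + 76.1 + 232 + 353 = 1433.8824.
Equity: weight = 772.7824/1433.8824 = 0.5389; cost = 17.0352%.
Preferred: weight = 76.1/1433.8824 = 0.0531; cost = 8.3397%.
Term loan: weight = 232/1433.8824 = 0.1618; after-tax cost = 4.05% × (1 − 0%) = 4.0500%.
Private placement notes: weight = 353/1433.8824 = 0.2462; after-tax cost = 8.3% × (1 − 0%) = 8.3000%.
WACC = 0.5389 × 17.0352% + 0.0531 × 8.3397% + 0.1618 × 4.0500% + 0.2462 × 8.3000% = 12.3222%.

12.32%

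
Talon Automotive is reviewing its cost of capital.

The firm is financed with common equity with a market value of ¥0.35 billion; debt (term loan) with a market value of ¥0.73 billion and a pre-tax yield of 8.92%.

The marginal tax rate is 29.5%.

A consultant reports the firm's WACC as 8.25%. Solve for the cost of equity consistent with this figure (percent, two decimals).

12.34%

Total capital V = 0.35 + 0.73 = 1.08.
Equity weight = 0.35/1.08 = 0.3241.
Term loan weight = 0.73/1.08 = 0.6759.
Debt contribution = 0.6759 × 8.92% × (1 − 29.5%) = 4.2506%.
Required equity contribution = 8.25% − 4.2506% = 3.9994%.
Re = 3.9994% / 0.3241 = 12.3409%.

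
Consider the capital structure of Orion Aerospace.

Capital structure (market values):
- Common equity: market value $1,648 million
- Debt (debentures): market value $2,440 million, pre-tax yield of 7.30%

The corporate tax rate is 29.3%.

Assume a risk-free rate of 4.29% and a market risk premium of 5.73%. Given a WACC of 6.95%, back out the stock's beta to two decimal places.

0.93

Total capital V = 1648 + 2440 = 4088.
Equity weight = 1648/4088 = 0.4031.
Debentures weight = 2440/4088 = 0.5969.
Debt contribution = 0.5969 × 7.3% × (1 − 29.3%) = 3.0805%.
Required equity contribution = 6.95% − 3.0805% = 3.8695%  ⇒  Re = 9.5986%.
CAPM: 9.5986% = 4.29% + β × 5.73%  ⇒  β = 0.9265.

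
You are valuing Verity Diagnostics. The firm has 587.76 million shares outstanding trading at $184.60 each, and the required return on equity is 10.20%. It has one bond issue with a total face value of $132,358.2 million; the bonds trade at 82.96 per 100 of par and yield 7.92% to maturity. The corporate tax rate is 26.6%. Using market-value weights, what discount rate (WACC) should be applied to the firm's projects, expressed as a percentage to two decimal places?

7.99%

Market value of equity E = 184.6 × 587.76m = 108500.496m. Market value of debt D = 132358.2m × 82.96/100 = 109804.36272m.
Total capital V = 108500.496 + 109804.36272 = 218304.85872.
Equity: weight = 108500.496/218304.85872 = 0.4970; cost = 10.2%.
Bonds outstanding: weight = 109804.36272/218304.85872 = 0.5030; after-tax cost = 7.92% × (1 − 26.6%) = 5.8133%.
WACC = 0.4970 × 10.2000% + 0.5030 × 5.8133% = 7.9935%.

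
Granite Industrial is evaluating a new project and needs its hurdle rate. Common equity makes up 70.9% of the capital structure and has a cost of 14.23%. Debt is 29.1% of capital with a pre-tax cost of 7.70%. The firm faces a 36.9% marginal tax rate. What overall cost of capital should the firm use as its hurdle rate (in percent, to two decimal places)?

11.50%

After-tax cost of debt = 7.7% × (1 − 36.9%) = 4.8587%.
WACC = 0.709 × 14.2300% + 0.291 × 4.8587% = 11.5030%.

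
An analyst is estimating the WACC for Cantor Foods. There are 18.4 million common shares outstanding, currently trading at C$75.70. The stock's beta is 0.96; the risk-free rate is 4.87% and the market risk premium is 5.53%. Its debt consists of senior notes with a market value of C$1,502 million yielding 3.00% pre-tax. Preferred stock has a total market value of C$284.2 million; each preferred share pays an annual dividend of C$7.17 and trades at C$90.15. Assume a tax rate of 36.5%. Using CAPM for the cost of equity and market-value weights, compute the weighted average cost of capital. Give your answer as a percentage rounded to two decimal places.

Cost of equity via CAPM: Re = 4.87% + 0.96 × 5.53% = 10.1788%.
Cost of preferred: Rp = 7.17 / 90.15 = 7.9534%.
Market value of equity E = 75.7 × 18.4m = 1392.88m.
Total capital V = 1392.88 + 284.2 + 1502 = 3179.08.
Equity: weight = 1392.88/3179.08 = 0.4381; cost = 10.1788%.
Preferred: weight = 284.2/3179.08 = 0.0894; cost = 7.9534%.
Senior notes: weight = 1502/3179.08 = 0.4725; after-tax cost = 3% × (1 − 36.5%) = 1.9050%.
WACC = 0.4381 × 10.1788% + 0.0894 × 7.9534% + 0.4725 × 1.9050% = 6.0708%.

6.07%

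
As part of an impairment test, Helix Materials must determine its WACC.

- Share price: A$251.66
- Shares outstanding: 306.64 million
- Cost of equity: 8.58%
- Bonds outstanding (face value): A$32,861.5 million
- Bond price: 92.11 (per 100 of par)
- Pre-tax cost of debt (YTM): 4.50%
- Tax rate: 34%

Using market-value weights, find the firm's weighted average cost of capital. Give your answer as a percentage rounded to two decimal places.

7.00%

Market value of equity E = 251.66 × 306.64m = 77169.0224m. Market value of debt D = 32861.5m × 92.11/100 = 30268.72765m.
Total capital V = 77169.0224 + 30268.72765 = 107437.75005.
Equity: weight = 77169.0224/107437.75005 = 0.7183; cost = 8.58%.
Bonds outstanding: weight = 30268.72765/107437.75005 = 0.2817; after-tax cost = 4.5% × (1 − 34%) = 2.9700%.
WACC = 0.7183 × 8.5800% + 0.2817 × 2.9700% = 6.9995%.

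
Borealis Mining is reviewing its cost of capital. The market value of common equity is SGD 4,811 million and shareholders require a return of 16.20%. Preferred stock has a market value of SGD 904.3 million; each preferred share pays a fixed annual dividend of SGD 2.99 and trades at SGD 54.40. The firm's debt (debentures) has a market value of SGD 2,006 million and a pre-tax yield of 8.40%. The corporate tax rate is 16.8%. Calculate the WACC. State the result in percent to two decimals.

Cost of preferred: Rp = 2.99 / 54.4 = 5.4963%.
Total capital V = 4811 + 904.3 + 2006 = 7721.3.
Equity: weight = 4811/7721.3 = 0.6231; cost = 16.2%.
Preferred: weight = 904.3/7721.3 = 0.1171; cost = 5.4963%.
Debentures: weight = 2006/7721.3 = 0.2598; after-tax cost = 8.4% × (1 − 16.8%) = 6.9888%.
WACC = 0.6231 × 16.2000% + 0.1171 × 5.4963% + 0.2598 × 6.9888% = 12.5533%.

12.55%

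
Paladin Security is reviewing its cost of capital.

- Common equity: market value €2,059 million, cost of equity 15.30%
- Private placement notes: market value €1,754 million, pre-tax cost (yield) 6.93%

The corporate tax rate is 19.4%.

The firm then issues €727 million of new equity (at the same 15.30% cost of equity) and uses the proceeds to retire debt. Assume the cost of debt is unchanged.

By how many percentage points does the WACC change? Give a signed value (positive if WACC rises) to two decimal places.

+1.85 pp

Current WACC:
Total capital V = 2059 + 1754 = 3813.
Equity: weight = 2059/3813 = 0.5400; cost = 15.3%.
Private placement notes: weight = 1754/3813 = 0.4600; after-tax cost = 6.93% × (1 − 19.4%) = 5.5856%.
WACC = 0.5400 × 15.3000% + 0.4600 × 5.5856% = 10.8313%.
After the change:
Total capital V = 2786 + 1027 = 3813.
Equity: weight = 2786/3813 = 0.7307; cost = 15.3%.
Private placement notes: weight = 1027/3813 = 0.2693; after-tax cost = 6.93% × (1 − 19.4%) = 5.5856%.
WACC = 0.7307 × 15.3000% + 0.2693 × 5.5856% = 12.6835%.
Change in WACC = 12.6835% − 10.8313% = 1.8522 pp.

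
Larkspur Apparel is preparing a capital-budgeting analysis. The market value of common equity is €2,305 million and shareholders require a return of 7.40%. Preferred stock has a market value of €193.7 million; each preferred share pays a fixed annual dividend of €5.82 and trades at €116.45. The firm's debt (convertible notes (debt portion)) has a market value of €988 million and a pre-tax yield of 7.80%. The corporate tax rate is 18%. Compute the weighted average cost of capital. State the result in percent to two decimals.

6.98%

Cost of preferred: Rp = 5.82 / 116.45 = 4.9979%.
Total capital V = 2305 + 193.7 + 988 = 3486.7.
Equity: weight = 2305/3486.7 = 0.6611; cost = 7.4%.
Preferred: weight = 193.7/3486.7 = 0.0556; cost = 4.9979%.
Convertible notes (debt portion): weight = 988/3486.7 = 0.2834; after-tax cost = 7.8% × (1 − 18%) = 6.3960%.
WACC = 0.6611 × 7.4000% + 0.0556 × 4.9979% + 0.2834 × 6.3960% = 6.9821%.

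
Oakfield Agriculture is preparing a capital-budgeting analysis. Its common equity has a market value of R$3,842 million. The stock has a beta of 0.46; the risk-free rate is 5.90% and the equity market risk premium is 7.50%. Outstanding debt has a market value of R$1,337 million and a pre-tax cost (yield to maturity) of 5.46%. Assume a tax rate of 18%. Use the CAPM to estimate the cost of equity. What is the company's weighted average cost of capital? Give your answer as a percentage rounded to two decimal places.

Cost of equity via CAPM: Re = 5.9% + 0.46 × 7.5% = 9.3500%.
Total capital V = 3842 + 1337 = 5179.
Equity: weight = 3842/5179 = 0.7418; cost = 9.35%.
Debt: weight = 1337/5179 = 0.2582; after-tax cost = 5.46% × (1 − 18%) = 4.4772%.
WACC = 0.7418 × 9.3500% + 0.2582 × 4.4772% = 8.0920%.

8.09%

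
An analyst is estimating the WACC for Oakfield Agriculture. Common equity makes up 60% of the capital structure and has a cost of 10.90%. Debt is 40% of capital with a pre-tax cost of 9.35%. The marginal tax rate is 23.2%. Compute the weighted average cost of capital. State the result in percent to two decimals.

9.41%

After-tax cost of debt = 9.35% × (1 − 23.2%) = 7.1808%.
WACC = 0.600 × 10.9000% + 0.400 × 7.1808% = 9.4123%.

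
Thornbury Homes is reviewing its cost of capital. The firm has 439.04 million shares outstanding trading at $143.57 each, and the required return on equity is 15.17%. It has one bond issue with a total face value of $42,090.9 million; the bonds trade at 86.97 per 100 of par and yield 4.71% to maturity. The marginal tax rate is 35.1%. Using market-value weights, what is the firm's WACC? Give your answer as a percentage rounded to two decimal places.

10.72%

Market value of equity E = 143.57 × 439.04m = 63032.9728m. Market value of debt D = 42090.9m × 86.97/100 = 36606.45573m.
Total capital V = 63032.9728 + 36606.45573 = 99639.42853.
Equity: weight = 63032.9728/99639.42853 = 0.6326; cost = 15.17%.
Bonds outstanding: weight = 36606.45573/99639.42853 = 0.3674; after-tax cost = 4.71% × (1 − 35.1%) = 3.0568%.
WACC = 0.6326 × 15.1700% + 0.3674 × 3.0568% = 10.7197%.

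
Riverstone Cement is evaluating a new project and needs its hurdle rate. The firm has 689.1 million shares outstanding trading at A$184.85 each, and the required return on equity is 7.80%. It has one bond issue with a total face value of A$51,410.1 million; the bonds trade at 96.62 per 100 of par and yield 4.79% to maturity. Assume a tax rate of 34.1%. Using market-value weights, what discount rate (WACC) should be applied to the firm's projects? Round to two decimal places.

Market value of equity E = 184.85 × 689.1m = 127380.135m. Market value of debt D = 51410.1m × 96.62/100 = 49672.43862m.
Total capital V = 127380.135 + 49672.43862 = 177052.57362.
Equity: weight = 127380.135/177052.57362 = 0.7194; cost = 7.8%.
Bonds outstanding: weight = 49672.43862/177052.57362 = 0.2806; after-tax cost = 4.79% × (1 − 34.1%) = 3.1566%.
WACC = 0.7194 × 7.8000% + 0.2806 × 3.1566% = 6.4973%.

6.50%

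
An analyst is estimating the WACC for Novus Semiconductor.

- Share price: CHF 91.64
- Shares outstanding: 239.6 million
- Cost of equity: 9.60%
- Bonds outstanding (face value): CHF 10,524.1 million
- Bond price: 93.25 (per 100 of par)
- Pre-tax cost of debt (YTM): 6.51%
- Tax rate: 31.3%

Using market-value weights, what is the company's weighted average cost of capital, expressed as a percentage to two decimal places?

8.02%

Market value of equity E = 91.64 × 239.6m = 21956.944m. Market value of debt D = 10524.1m × 93.25/100 = 9813.72325m.
Total capital V = 21956.944 + 9813.72325 = 31770.66725.
Equity: weight = 21956.944/31770.66725 = 0.6911; cost = 9.6%.
Bonds outstanding: weight = 9813.72325/31770.66725 = 0.3089; after-tax cost = 6.51% × (1 − 31.3%) = 4.4724%.
WACC = 0.6911 × 9.6000% + 0.3089 × 4.4724% = 8.0161%.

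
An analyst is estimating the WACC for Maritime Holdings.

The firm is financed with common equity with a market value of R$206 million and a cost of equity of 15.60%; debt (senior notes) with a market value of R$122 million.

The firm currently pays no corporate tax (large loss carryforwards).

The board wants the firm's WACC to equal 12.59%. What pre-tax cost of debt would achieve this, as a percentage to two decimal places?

7.51%

Total capital V = 206 + 122 = 328.
Equity weight = 206/328 = 0.6280.
Senior notes weight = 122/328 = 0.3720.
Equity contribution = 0.6280 × 15.6% = 9.7976%.
Remaining for debt = 12.59% − 9.7976% = 2.7924%.
Rd × (1 − 0%) × 0.3720 = 2.7924%  ⇒  Rd = 7.5075%.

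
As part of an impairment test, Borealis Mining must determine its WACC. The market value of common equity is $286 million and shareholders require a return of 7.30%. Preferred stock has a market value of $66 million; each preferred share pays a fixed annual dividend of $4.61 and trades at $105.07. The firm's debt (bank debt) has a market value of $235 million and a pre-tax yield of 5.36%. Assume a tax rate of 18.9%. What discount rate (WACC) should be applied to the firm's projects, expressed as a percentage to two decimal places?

Cost of preferred: Rp = 4.61 / 105.07 = 4.3876%.
Total capital V = 286 + 66 + 235 = 587.
Equity: weight = 286/587 = 0.4872; cost = 7.3%.
Preferred: weight = 66/587 = 0.1124; cost = 4.3876%.
Bank debt: weight = 235/587 = 0.4003; after-tax cost = 5.36% × (1 − 18.9%) = 4.3470%.
WACC = 0.4872 × 7.3000% + 0.1124 × 4.3876% + 0.4003 × 4.3470% = 5.7903%.

5.79%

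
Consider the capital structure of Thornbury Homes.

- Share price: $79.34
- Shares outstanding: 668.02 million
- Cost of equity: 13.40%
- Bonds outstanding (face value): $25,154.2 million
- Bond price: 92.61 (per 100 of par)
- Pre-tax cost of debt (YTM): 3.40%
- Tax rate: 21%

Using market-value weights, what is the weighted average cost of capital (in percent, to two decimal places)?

10.13%

Market value of equity E = 79.34 × 668.02m = 53000.7068m. Market value of debt D = 25154.2m × 92.61/100 = 23295.30462m.
Total capital V = 53000.7068 + 23295.30462 = 76296.01142.
Equity: weight = 53000.7068/76296.01142 = 0.6947; cost = 13.4%.
Bonds outstanding: weight = 23295.30462/76296.01142 = 0.3053; after-tax cost = 3.4% × (1 − 21%) = 2.6860%.
WACC = 0.6947 × 13.4000% + 0.3053 × 2.6860% = 10.1287%.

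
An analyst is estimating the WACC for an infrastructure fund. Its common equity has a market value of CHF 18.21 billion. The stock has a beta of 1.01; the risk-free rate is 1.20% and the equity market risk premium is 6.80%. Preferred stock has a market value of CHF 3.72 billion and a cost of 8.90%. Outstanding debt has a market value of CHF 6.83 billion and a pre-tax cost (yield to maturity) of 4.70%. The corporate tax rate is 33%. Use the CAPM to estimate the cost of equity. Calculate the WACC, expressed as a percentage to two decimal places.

Cost of equity via CAPM: Re = 1.2% + 1.01 × 6.8% = 8.0680%.
Total capital V = 18.21 + 3.72 + 6.83 = 28.76.
Equity: weight = 18.21/28.76 = 0.6332; cost = 8.068%.
Preferred: weight = 3.72/28.76 = 0.1293; cost = 8.9%.
Debt: weight = 6.83/28.76 = 0.2375; after-tax cost = 4.7% × (1 − 33%) = 3.1490%.
WACC = 0.6332 × 8.0680% + 0.1293 × 8.9000% + 0.2375 × 3.1490% = 7.0074%.

7.01%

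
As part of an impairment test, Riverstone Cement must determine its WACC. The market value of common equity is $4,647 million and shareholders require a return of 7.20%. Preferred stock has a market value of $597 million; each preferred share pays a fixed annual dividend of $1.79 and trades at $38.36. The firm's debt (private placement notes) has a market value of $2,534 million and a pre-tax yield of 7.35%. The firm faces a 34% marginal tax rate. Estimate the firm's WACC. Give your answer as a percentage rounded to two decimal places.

Cost of preferred: Rp = 1.79 / 38.36 = 4.6663%.
Total capital V = 4647 + 597 + 2534 = 7778.
Equity: weight = 4647/7778 = 0.5975; cost = 7.2%.
Preferred: weight = 597/7778 = 0.0768; cost = 4.6663%.
Private placement notes: weight = 2534/7778 = 0.3258; after-tax cost = 7.35% × (1 − 34%) = 4.8510%.
WACC = 0.5975 × 7.2000% + 0.0768 × 4.6663% + 0.3258 × 4.8510% = 6.2402%.

6.24%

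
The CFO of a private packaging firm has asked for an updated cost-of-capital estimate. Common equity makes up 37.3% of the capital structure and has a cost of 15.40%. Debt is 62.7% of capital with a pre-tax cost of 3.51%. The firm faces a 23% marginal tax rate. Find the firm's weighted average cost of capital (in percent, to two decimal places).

7.44%

After-tax cost of debt = 3.51% × (1 − 23%) = 2.7027%.
WACC = 0.373 × 15.4000% + 0.627 × 2.7027% = 7.4388%.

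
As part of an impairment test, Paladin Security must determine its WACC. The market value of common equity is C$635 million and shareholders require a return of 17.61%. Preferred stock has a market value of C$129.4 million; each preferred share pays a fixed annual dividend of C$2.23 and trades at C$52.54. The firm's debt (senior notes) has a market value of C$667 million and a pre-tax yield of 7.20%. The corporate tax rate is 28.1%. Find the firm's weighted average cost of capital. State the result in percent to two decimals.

Cost of preferred: Rp = 2.23 / 52.54 = 4.2444%.
Total capital V = 635 + 129.4 + 667 = 1431.4.
Equity: weight = 635/1431.4 = 0.4436; cost = 17.61%.
Preferred: weight = 129.4/1431.4 = 0.0904; cost = 4.2444%.
Senior notes: weight = 667/1431.4 = 0.4660; after-tax cost = 7.2% × (1 − 28.1%) = 5.1768%.
WACC = 0.4436 × 17.6100% + 0.0904 × 4.2444% + 0.4660 × 5.1768% = 10.6081%.

10.61%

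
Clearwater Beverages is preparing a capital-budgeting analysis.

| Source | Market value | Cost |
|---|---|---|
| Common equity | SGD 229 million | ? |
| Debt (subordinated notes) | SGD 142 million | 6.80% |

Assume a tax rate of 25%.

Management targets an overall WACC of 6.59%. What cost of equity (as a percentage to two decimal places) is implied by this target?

7.51%

Total capital V = 229 + 142 = 371.
Equity weight = 229/371 = 0.6173.
Subordinated notes weight = 142/371 = 0.3827.
Debt contribution = 0.3827 × 6.8% × (1 − 25%) = 1.9520%.
Required equity contribution = 6.59% − 1.9520% = 4.6380%.
Re = 4.6380% / 0.6173 = 7.5139%.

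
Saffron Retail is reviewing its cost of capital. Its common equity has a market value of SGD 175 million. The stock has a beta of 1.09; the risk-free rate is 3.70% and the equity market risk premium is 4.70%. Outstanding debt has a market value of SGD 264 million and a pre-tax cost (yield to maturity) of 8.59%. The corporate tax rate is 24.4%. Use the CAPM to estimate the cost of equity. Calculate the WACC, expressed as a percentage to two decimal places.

Cost of equity via CAPM: Re = 3.7% + 1.09 × 4.7% = 8.8230%.
Total capital V = 175 + 264 = 439.
Equity: weight = 175/439 = 0.3986; cost = 8.823%.
Debt: weight = 264/439 = 0.6014; after-tax cost = 8.59% × (1 − 24.4%) = 6.4940%.
WACC = 0.3986 × 8.8230% + 0.6014 × 6.4940% = 7.4224%.

7.42%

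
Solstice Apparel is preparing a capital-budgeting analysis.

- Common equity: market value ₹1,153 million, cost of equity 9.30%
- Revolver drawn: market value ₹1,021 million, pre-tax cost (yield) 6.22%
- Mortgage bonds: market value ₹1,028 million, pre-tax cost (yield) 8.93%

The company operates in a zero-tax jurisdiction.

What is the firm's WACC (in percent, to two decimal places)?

8.20%

Total capital V = 1153 + 1021 + 1028 = 3202.
Equity: weight = 1153/3202 = 0.3601; cost = 9.3%.
Revolver drawn: weight = 1021/3202 = 0.3189; after-tax cost = 6.22% × (1 − 0%) = 6.2200%.
Mortgage bonds: weight = 1028/3202 = 0.3210; after-tax cost = 8.93% × (1 − 0%) = 8.9300%.
WACC = 0.3601 × 9.3000% + 0.3189 × 6.2200% + 0.3210 × 8.9300% = 8.1991%.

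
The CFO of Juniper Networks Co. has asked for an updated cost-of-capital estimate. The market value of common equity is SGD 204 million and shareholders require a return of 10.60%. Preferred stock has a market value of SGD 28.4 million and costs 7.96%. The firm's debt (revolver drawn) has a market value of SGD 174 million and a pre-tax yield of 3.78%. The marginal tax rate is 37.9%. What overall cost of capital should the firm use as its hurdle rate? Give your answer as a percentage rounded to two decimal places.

6.88%

Total capital V = 204 + 28.4 + 174 = 406.4.
Equity: weight = 204/406.4 = 0.5020; cost = 10.6%.
Preferred: weight = 28.4/406.4 = 0.0699; cost = 7.96%.
Revolver drawn: weight = 174/406.4 = 0.4281; after-tax cost = 3.78% × (1 − 37.9%) = 2.3474%.
WACC = 0.5020 × 10.6000% + 0.0699 × 7.9600% + 0.4281 × 2.3474% = 6.8822%.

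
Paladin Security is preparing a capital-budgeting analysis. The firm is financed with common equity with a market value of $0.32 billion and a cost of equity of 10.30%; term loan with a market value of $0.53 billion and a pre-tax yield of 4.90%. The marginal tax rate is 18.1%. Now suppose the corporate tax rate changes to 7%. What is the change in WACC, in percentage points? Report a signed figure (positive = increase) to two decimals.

+0.34 pp

Current WACC:
Total capital V = 0.32 + 0.53 = 0.85.
Equity: weight = 0.32/0.85 = 0.3765; cost = 10.3%.
Term loan: weight = 0.53/0.85 = 0.6235; after-tax cost = 4.9% × (1 − 18.1%) = 4.0131%.
WACC = 0.3765 × 10.3000% + 0.6235 × 4.0131% = 6.3799%.
After the change:
Total capital V = 0.32 + 0.53 = 0.85.
Equity: weight = 0.32/0.85 = 0.3765; cost = 10.3%.
Term loan: weight = 0.53/0.85 = 0.6235; after-tax cost = 4.9% × (1 − 7%) = 4.5570%.
WACC = 0.3765 × 10.3000% + 0.6235 × 4.5570% = 6.7191%.
Change in WACC = 6.7191% − 6.3799% = 0.3391 pp.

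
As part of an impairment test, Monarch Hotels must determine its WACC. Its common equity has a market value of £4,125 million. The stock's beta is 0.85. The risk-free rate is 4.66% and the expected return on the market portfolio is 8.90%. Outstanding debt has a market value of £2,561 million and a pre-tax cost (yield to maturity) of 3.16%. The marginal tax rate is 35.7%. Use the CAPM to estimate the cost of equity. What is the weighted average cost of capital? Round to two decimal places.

5.88%

Market risk premium = 8.9% − 4.66% = 4.24%.
Cost of equity via CAPM: Re = 4.66% + 0.85 × 4.24% = 8.2640%.
Total capital V = 4125 + 2561 = 6686.
Equity: weight = 4125/6686 = 0.6170; cost = 8.264%.
Debt: weight = 2561/6686 = 0.3830; after-tax cost = 3.16% × (1 − 35.7%) = 2.0319%.
WACC = 0.6170 × 8.2640% + 0.3830 × 2.0319% = 5.8769%.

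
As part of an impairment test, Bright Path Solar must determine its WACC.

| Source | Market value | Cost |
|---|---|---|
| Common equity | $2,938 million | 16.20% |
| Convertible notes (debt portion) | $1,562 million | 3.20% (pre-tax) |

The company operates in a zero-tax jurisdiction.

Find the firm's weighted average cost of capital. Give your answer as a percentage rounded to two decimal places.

11.69%

Total capital V = 2938 + 1562 = 4500.
Equity: weight = 2938/4500 = 0.6529; cost = 16.2%.
Convertible notes (debt portion): weight = 1562/4500 = 0.3471; after-tax cost = 3.2% × (1 − 0%) = 3.2000%.
WACC = 0.6529 × 16.2000% + 0.3471 × 3.2000% = 11.6876%.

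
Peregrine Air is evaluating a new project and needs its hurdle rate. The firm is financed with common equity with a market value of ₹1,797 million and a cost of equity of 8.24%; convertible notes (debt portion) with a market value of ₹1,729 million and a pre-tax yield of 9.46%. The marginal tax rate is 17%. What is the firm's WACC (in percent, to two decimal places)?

Total capital V = 1797 + 1729 = 3526.
Equity: weight = 1797/3526 = 0.5096; cost = 8.24%.
Convertible notes (debt portion): weight = 1729/3526 = 0.4904; after-tax cost = 9.46% × (1 − 17%) = 7.8518%.
WACC = 0.5096 × 8.2400% + 0.4904 × 7.8518% = 8.0496%.

8.05%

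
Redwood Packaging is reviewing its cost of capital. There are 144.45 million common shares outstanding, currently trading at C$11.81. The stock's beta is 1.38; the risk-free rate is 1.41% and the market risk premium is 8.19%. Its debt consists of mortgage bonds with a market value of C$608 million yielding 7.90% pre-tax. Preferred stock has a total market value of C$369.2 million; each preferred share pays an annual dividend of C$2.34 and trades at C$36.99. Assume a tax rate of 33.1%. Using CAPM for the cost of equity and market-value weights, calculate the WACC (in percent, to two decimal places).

10.15%

Cost of equity via CAPM: Re = 1.41% + 1.38 × 8.19% = 12.7122%.
Cost of preferred: Rp = 2.34 / 36.99 = 6.3260%.
Market value of equity E = 11.81 × 144.45m = 1705.9545m.
Total capital V = 1705.9545 + 369.2 + 608 = 2683.1545.
Equity: weight = 1705.9545/2683.1545 = 0.6358; cost = 12.7122%.
Preferred: weight = 369.2/2683.1545 = 0.1376; cost = 6.326%.
Mortgage bonds: weight = 608/2683.1545 = 0.2266; after-tax cost = 7.9% × (1 − 33.1%) = 5.2851%.
WACC = 0.6358 × 12.7122% + 0.1376 × 6.3260% + 0.2266 × 5.2851% = 10.1505%.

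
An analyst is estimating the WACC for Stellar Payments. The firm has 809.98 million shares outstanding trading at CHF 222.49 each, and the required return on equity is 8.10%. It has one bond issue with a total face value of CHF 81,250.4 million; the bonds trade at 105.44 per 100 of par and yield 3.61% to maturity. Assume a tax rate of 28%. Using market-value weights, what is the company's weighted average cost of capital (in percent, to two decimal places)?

6.33%

Market value of equity E = 222.49 × 809.98m = 180212.4502m. Market value of debt D = 81250.4m × 105.44/100 = 85670.42176m.
Total capital V = 180212.4502 + 85670.42176 = 265882.87196.
Equity: weight = 180212.4502/265882.87196 = 0.6778; cost = 8.1%.
Bonds outstanding: weight = 85670.42176/265882.87196 = 0.3222; after-tax cost = 3.61% × (1 − 28%) = 2.5992%.
WACC = 0.6778 × 8.1000% + 0.3222 × 2.5992% = 6.3276%.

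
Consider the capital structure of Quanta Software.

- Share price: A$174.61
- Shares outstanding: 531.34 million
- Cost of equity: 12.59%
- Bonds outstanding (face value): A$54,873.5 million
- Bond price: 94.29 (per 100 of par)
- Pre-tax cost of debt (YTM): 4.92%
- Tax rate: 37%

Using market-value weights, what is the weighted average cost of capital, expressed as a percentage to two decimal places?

9.19%

Market value of equity E = 174.61 × 531.34m = 92777.2774m. Market value of debt D = 54873.5m × 94.29/100 = 51740.22315m.
Total capital V = 92777.2774 + 51740.22315 = 144517.50055.
Equity: weight = 92777.2774/144517.50055 = 0.6420; cost = 12.59%.
Bonds outstanding: weight = 51740.22315/144517.50055 = 0.3580; after-tax cost = 4.92% × (1 − 37%) = 3.0996%.
WACC = 0.6420 × 12.5900% + 0.3580 × 3.0996% = 9.1922%.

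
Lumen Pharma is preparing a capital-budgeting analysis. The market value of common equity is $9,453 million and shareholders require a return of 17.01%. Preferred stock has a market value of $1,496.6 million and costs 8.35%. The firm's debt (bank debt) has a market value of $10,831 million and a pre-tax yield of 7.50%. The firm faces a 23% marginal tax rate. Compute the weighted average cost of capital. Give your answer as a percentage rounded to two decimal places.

10.83%

Total capital V = 9453 + 1496.6 + 10831 = 21780.6.
Equity: weight = 9453/21780.6 = 0.4340; cost = 17.01%.
Preferred: weight = 1496.6/21780.6 = 0.0687; cost = 8.35%.
Bank debt: weight = 10831/21780.6 = 0.4973; after-tax cost = 7.5% × (1 − 23%) = 5.7750%.
WACC = 0.4340 × 17.0100% + 0.0687 × 8.3500% + 0.4973 × 5.7750% = 10.8280%.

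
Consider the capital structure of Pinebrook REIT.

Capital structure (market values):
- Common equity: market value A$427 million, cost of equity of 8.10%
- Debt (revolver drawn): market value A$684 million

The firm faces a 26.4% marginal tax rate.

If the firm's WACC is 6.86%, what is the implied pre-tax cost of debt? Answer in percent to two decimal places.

8.27%

Total capital V = 427 + 684 = 1111.
Equity weight = 427/1111 = 0.3843.
Revolver drawn weight = 684/1111 = 0.6157.
Equity contribution = 0.3843 × 8.1% = 3.1131%.
Remaining for debt = 6.86% − 3.1131% = 3.7469%.
Rd × (1 − 26.4%) × 0.6157 = 3.7469%  ⇒  Rd = 8.2689%.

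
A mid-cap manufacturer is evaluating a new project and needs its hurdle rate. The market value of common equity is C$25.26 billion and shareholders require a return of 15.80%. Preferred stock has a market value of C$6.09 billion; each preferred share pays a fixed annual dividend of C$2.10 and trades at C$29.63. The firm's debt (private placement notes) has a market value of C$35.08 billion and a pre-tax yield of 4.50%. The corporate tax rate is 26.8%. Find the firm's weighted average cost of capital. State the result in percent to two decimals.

8.40%

Cost of preferred: Rp = 2.1 / 29.63 = 7.0874%.
Total capital V = 25.26 + 6.09 + 35.08 = 66.43.
Equity: weight = 25.26/66.43 = 0.3802; cost = 15.8%.
Preferred: weight = 6.09/66.43 = 0.0917; cost = 7.0874%.
Private placement notes: weight = 35.08/66.43 = 0.5281; after-tax cost = 4.5% × (1 − 26.8%) = 3.2940%.
WACC = 0.3802 × 15.8000% + 0.0917 × 7.0874% + 0.5281 × 3.2940% = 8.3972%.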